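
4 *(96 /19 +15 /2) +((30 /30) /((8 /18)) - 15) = 2847 /76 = 37.46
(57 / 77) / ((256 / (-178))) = -5073 / 9856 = -0.51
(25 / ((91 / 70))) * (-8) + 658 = 6554 / 13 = 504.15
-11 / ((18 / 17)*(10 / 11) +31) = -2057 / 5977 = -0.34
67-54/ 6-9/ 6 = 113/ 2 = 56.50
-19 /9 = -2.11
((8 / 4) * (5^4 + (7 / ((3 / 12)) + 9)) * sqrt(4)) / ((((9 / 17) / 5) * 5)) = 45016 / 9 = 5001.78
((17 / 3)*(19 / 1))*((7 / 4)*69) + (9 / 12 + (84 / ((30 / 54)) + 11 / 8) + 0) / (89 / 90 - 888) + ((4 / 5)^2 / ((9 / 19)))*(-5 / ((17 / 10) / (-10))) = 13040.32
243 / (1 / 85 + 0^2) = 20655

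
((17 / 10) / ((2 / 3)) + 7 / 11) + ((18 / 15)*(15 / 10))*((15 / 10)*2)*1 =1889 / 220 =8.59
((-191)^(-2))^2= 1/1330863361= 0.00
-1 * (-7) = 7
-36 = -36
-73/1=-73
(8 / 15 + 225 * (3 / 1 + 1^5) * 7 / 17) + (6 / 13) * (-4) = 1224148 / 3315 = 369.28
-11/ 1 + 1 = -10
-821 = -821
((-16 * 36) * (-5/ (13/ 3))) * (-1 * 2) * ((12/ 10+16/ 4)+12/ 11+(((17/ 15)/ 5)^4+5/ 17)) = -4989169158656/ 569765625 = -8756.53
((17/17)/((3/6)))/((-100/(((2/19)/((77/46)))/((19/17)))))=-782/694925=-0.00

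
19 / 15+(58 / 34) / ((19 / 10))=10487 / 4845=2.16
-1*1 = -1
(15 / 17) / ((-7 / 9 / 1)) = -135 / 119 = -1.13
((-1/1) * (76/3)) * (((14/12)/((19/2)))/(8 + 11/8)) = -224/675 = -0.33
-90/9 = -10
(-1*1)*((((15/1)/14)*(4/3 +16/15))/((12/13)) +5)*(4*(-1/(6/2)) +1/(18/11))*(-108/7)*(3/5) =-12753/245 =-52.05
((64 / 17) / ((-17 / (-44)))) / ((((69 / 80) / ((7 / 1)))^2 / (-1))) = -883097600 / 1375929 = -641.82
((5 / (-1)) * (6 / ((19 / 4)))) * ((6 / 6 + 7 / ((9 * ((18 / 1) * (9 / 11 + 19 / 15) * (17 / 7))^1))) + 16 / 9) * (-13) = 228.77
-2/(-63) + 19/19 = 65/63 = 1.03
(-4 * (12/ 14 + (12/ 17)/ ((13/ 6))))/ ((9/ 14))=-4880/ 663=-7.36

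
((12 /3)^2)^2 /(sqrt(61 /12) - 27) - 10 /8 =-375211 /34748 - 512 * sqrt(183) /8687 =-11.60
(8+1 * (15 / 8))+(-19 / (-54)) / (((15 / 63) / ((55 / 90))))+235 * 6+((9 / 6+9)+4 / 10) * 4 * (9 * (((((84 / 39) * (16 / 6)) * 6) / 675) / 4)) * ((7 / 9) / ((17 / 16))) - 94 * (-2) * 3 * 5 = 4244.44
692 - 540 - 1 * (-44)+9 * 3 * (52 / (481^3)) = 1677830080 / 8560357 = 196.00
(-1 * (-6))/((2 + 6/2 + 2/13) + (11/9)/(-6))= 4212/3475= 1.21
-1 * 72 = -72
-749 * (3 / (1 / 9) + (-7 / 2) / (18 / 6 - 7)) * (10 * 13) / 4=-10856755 / 16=-678547.19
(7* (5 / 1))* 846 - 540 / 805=4767102 / 161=29609.33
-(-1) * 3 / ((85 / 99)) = 297 / 85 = 3.49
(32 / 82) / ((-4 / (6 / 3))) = -8 / 41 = -0.20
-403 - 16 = -419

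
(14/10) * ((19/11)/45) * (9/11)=133/3025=0.04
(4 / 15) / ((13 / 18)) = 24 / 65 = 0.37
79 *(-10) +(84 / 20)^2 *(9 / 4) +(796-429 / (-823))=3803187 / 82300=46.21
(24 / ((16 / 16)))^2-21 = 555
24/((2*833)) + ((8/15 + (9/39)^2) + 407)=860712676/2111655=407.60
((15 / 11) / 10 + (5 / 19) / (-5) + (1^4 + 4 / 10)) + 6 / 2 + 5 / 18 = 44782 / 9405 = 4.76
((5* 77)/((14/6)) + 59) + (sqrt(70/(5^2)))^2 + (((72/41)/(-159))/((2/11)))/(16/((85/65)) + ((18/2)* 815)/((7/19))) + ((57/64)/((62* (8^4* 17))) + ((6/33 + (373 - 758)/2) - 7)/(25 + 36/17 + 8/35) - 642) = -10153736113896041396446051/24033154548526447329280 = -422.49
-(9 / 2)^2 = -81 / 4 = -20.25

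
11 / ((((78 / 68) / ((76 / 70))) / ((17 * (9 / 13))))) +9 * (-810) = -42395538 / 5915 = -7167.46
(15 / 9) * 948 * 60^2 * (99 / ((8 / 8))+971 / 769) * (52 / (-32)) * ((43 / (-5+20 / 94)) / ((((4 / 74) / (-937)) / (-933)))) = 103527411419749872360 / 769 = 134626022652470575.24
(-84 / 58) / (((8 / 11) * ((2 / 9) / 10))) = -10395 / 116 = -89.61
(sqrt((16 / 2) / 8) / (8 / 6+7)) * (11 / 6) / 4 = 11 / 200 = 0.06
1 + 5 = 6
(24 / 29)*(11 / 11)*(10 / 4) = 2.07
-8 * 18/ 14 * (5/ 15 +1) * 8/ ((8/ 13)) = -178.29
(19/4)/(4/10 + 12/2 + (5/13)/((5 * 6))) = 3705/5002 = 0.74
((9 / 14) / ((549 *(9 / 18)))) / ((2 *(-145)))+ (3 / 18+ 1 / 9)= 154783 / 557235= 0.28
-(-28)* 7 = 196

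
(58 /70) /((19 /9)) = 0.39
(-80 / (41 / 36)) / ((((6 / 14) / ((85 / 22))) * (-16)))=17850 / 451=39.58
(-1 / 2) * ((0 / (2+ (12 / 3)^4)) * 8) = 0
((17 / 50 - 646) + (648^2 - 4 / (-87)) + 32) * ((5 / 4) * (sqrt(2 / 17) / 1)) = 1823913179 * sqrt(34) / 59160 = 179769.27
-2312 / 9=-256.89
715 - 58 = 657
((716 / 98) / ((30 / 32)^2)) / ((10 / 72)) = 366592 / 6125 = 59.85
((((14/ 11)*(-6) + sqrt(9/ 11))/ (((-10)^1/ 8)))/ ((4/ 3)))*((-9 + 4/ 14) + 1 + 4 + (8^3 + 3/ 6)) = 128214/ 55-64107*sqrt(11)/ 770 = 2055.04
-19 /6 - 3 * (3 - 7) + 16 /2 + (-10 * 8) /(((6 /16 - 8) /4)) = 21521 /366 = 58.80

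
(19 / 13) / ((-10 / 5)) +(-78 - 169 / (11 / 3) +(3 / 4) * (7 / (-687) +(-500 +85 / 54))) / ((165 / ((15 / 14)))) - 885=-46111672261 / 51871248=-888.96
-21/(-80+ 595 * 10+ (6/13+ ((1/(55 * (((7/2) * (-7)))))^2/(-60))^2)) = -3240262862352140625/905801833711596937513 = -0.00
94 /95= 0.99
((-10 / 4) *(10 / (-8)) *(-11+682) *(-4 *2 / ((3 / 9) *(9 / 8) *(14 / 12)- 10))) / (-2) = -134200 / 153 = -877.12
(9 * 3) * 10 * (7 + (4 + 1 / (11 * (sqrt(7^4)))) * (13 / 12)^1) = 3299265 / 1078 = 3060.54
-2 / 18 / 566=-1 / 5094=-0.00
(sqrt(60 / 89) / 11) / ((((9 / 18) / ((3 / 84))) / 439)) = 439 * sqrt(1335) / 6853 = 2.34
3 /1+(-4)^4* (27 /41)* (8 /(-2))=-27525 /41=-671.34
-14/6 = -7/3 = -2.33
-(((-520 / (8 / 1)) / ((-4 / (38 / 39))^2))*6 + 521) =-38833 / 78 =-497.86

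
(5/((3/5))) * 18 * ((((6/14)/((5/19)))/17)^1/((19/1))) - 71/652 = 50231/77588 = 0.65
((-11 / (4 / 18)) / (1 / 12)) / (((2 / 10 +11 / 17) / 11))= -30855 / 4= -7713.75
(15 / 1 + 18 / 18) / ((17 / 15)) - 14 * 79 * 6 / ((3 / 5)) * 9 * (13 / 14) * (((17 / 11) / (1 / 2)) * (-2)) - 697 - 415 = 106643776 / 187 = 570287.57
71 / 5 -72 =-289 / 5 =-57.80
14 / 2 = 7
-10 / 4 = -2.50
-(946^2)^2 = -800874647056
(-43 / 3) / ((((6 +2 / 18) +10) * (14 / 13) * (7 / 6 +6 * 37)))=-387 / 104545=-0.00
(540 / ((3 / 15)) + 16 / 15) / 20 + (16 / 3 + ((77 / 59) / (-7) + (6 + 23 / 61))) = 146.58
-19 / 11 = -1.73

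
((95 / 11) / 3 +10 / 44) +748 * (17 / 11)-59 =72607 / 66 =1100.11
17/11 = 1.55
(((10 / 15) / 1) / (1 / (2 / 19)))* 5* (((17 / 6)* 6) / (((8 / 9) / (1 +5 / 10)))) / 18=0.56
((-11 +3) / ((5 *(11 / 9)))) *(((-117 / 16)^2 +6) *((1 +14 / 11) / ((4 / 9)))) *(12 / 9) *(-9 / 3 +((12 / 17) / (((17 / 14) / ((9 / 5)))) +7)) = -749389725 / 279752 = -2678.76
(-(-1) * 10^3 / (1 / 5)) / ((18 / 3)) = 2500 / 3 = 833.33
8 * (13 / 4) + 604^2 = 364842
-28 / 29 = -0.97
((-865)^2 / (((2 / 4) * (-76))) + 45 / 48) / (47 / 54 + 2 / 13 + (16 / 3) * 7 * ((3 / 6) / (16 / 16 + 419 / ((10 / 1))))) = -23110073415 / 1712888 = -13491.88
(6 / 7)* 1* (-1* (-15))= 90 / 7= 12.86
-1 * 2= -2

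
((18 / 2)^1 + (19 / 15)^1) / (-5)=-154 / 75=-2.05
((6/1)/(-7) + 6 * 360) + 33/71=1073325/497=2159.61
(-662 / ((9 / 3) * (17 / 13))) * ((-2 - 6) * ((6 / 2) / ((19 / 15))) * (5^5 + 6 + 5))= 3238609920 / 323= 10026656.10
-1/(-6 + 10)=-1/4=-0.25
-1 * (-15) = 15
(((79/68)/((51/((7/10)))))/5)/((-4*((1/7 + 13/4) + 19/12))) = -3871/24160400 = -0.00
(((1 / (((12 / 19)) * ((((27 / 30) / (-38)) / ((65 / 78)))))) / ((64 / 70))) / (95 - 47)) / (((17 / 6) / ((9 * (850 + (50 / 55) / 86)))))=-126999123125 / 37052928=-3427.51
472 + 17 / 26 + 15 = 12679 / 26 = 487.65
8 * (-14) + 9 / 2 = -215 / 2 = -107.50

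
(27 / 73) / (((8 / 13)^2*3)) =1521 / 4672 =0.33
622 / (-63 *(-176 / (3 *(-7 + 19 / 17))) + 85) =-15550 / 13583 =-1.14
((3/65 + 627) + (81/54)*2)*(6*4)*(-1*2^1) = -1965744/65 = -30242.22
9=9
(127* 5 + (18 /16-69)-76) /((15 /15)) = 3929 /8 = 491.12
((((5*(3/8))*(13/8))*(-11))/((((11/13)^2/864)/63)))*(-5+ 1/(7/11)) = 96096780/11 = 8736070.91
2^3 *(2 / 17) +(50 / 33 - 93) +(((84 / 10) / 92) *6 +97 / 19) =-104057603 / 1225785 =-84.89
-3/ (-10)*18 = 27/ 5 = 5.40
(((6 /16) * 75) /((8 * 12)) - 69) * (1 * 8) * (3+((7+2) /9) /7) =-193479 /112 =-1727.49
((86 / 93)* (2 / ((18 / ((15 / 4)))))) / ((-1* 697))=-215 / 388926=-0.00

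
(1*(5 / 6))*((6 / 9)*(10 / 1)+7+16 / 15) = 12.28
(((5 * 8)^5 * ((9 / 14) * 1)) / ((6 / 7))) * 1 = 76800000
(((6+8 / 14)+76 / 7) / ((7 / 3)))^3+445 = 101381701 / 117649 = 861.73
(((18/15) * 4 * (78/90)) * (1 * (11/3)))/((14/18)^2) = 30888/1225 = 25.21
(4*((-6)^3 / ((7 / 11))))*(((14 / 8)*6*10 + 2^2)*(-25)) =25898400 / 7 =3699771.43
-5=-5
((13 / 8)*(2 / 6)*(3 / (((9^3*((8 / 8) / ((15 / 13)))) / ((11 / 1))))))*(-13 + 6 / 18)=-1045 / 2916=-0.36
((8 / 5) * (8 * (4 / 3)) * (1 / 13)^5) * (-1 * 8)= -2048 / 5569395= -0.00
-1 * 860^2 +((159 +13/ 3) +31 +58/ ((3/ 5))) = -739309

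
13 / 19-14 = -253 / 19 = -13.32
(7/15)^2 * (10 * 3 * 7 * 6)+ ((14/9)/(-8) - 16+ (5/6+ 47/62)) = 1449667/5580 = 259.80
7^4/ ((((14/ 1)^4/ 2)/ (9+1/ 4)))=37/ 32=1.16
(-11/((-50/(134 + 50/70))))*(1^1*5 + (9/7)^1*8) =1109911/2450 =453.02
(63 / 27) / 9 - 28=-749 / 27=-27.74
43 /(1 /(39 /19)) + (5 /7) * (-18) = 10029 /133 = 75.41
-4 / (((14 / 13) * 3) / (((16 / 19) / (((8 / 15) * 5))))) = -52 / 133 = -0.39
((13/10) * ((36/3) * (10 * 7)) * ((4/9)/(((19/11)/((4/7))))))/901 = 9152/51357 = 0.18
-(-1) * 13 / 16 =13 / 16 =0.81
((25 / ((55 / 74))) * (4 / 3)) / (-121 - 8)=-1480 / 4257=-0.35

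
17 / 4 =4.25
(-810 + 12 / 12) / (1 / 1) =-809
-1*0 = 0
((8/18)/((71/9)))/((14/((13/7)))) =26/3479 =0.01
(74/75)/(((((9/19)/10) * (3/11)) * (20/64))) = 244.40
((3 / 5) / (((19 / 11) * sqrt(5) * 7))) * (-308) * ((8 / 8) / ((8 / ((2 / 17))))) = -0.10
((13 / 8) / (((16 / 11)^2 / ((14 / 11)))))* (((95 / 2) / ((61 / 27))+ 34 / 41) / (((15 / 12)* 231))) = 1421069 / 19207680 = 0.07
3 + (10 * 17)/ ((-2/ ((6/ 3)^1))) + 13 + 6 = -148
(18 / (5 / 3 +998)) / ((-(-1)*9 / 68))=408 / 2999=0.14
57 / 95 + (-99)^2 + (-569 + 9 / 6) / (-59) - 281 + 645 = 6003379 / 590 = 10175.22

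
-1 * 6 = -6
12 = 12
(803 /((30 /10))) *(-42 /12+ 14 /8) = -5621 /12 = -468.42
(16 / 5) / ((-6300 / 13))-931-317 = -9828052 / 7875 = -1248.01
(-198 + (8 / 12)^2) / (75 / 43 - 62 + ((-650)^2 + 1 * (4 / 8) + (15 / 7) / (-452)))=-241900456 / 517264555113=-0.00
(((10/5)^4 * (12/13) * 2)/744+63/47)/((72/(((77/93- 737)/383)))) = -223714678/6071935311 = -0.04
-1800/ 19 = -94.74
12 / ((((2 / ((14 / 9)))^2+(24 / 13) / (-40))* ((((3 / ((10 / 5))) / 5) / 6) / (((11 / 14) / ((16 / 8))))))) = 58.68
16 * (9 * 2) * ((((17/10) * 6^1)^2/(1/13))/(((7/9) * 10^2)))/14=10955412/30625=357.73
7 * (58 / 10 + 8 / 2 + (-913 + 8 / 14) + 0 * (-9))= -31592 / 5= -6318.40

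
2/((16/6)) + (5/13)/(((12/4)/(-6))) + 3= 155/52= 2.98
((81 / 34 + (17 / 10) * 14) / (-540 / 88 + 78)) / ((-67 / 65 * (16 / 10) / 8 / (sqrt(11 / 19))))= -3182465 * sqrt(209) / 34214421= -1.34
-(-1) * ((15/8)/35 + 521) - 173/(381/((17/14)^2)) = 77720399/149352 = 520.38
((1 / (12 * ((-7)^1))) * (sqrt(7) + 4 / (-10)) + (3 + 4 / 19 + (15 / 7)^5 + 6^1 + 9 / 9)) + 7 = 597766039 / 9579990 - sqrt(7) / 84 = 62.37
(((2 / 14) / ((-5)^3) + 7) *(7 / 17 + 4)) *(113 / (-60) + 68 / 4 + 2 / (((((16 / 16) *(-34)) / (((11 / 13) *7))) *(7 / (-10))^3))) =498.13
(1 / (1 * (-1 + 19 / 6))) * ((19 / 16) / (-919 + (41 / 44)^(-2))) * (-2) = 31939 / 26743652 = 0.00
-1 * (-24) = 24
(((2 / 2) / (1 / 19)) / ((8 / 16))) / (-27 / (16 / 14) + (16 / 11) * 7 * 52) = 3344 / 44513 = 0.08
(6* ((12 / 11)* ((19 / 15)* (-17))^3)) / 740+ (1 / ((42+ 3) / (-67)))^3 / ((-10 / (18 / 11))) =-1808578187 / 20604375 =-87.78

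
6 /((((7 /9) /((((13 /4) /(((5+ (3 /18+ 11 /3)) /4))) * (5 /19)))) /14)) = 42120 /1007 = 41.83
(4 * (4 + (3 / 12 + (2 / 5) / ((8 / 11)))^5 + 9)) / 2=83298 / 3125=26.66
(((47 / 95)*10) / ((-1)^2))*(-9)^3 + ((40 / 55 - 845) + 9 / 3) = -929612 / 209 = -4447.90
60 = 60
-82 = -82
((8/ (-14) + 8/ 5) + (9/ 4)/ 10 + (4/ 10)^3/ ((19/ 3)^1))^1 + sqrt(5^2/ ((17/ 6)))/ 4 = 2.01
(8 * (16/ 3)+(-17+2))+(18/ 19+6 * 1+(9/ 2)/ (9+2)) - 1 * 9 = 32633/ 1254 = 26.02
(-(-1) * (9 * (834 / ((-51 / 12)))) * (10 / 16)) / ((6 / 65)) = -406575 / 34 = -11958.09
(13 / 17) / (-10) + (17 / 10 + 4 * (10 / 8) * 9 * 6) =23088 / 85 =271.62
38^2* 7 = 10108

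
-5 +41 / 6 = 11 / 6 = 1.83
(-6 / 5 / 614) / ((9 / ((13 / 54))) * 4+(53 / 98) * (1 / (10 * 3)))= -22932 / 1754827043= -0.00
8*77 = 616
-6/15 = -2/5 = -0.40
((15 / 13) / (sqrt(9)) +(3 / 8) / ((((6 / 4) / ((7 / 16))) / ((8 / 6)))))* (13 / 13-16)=-1655 / 208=-7.96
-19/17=-1.12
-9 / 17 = -0.53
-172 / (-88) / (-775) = -43 / 17050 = -0.00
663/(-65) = -51/5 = -10.20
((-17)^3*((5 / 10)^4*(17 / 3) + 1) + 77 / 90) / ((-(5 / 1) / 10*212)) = 4789559 / 76320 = 62.76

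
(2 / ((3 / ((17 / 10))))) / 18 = 17 / 270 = 0.06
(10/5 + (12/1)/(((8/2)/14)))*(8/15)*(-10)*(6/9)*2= -2816/9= -312.89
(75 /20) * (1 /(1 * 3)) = 5 /4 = 1.25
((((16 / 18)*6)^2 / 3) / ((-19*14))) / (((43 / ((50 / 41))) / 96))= -204800 / 2110311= -0.10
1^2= 1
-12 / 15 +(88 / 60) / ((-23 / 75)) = -642 / 115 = -5.58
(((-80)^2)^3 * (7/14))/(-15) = -26214400000/3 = -8738133333.33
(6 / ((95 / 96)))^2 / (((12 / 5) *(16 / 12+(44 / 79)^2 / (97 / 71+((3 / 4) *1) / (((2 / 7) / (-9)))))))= 1636173312768 / 140934809735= 11.61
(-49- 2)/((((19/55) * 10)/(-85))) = 47685/38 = 1254.87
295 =295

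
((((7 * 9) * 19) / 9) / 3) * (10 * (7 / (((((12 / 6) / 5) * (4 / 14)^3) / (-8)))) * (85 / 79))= -2863217.83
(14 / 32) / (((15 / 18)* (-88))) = -21 / 3520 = -0.01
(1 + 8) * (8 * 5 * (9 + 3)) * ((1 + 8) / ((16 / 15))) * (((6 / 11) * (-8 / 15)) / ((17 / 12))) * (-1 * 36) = 50388480 / 187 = 269457.11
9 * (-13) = -117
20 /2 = 10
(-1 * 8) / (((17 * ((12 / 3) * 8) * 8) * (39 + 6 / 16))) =-1 / 21420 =-0.00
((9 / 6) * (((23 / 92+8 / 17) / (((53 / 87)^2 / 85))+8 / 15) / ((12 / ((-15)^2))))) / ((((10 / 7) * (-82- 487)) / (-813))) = 476438506299 / 102292544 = 4657.61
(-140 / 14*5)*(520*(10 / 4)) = -65000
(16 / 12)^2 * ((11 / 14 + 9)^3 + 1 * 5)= 1723382 / 1029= 1674.81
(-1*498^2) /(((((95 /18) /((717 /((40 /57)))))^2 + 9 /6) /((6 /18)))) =-61963118381016 /1124332643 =-55111.02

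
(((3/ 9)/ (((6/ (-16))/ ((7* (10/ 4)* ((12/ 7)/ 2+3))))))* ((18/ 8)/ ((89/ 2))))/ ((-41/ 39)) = 10530/ 3649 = 2.89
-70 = -70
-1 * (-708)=708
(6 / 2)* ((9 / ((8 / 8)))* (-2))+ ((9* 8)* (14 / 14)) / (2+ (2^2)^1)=-42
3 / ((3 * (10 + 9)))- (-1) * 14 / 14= 20 / 19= 1.05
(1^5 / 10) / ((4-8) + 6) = 1 / 20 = 0.05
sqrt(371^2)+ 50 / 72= 13381 / 36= 371.69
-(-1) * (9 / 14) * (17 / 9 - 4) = -1.36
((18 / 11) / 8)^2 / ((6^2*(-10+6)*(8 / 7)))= -0.00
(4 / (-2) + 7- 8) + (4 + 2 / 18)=10 / 9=1.11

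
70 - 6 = 64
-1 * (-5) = 5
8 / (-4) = -2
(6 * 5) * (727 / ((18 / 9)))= 10905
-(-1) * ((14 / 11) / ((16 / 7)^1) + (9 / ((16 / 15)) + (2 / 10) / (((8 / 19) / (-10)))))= 747 / 176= 4.24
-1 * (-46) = 46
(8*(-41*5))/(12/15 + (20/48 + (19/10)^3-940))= 4920000/2795773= 1.76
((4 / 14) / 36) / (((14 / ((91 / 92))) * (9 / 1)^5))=13 / 1368992016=0.00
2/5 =0.40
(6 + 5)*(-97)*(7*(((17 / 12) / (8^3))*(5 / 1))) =-634865 / 6144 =-103.33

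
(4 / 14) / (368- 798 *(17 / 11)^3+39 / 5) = -13310 / 119713447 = -0.00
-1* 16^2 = -256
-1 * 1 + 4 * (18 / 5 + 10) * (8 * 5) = 2175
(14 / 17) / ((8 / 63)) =441 / 68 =6.49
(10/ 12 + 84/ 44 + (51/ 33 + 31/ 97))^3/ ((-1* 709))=-25664543546473/ 186034394296872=-0.14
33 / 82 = 0.40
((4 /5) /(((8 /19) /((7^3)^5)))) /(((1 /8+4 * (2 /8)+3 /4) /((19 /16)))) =1713869705089423 /300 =5712899016964.74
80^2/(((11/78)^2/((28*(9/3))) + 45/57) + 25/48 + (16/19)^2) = 147592972800/46576769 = 3168.81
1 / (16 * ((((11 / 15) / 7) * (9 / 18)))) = 105 / 88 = 1.19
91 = 91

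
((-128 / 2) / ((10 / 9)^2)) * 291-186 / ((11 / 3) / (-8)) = -4036896 / 275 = -14679.62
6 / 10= 3 / 5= 0.60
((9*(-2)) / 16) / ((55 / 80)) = -18 / 11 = -1.64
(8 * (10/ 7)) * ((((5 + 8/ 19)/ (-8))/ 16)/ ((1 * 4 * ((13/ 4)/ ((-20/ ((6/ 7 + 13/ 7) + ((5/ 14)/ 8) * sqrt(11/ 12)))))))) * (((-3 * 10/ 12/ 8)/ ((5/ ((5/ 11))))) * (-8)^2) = -79104000/ 158546531 + 4120000 * sqrt(33)/ 3012384089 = -0.49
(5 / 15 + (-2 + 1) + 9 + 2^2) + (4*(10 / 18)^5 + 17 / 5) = 4707688 / 295245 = 15.95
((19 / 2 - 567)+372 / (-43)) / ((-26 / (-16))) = -348.40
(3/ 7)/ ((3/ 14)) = 2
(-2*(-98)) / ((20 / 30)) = 294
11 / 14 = 0.79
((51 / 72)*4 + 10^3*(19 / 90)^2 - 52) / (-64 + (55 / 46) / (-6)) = 34270 / 478413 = 0.07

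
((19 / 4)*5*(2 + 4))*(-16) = -2280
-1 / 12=-0.08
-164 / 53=-3.09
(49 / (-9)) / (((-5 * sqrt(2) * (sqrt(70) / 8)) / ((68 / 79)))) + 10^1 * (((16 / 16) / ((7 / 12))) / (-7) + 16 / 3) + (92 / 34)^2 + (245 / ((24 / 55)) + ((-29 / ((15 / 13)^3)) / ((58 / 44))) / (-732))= 1904 * sqrt(35) / 17775 + 43358983815173 / 69969501000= 620.32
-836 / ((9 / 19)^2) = -3725.88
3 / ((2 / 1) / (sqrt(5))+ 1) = 15 - 6 * sqrt(5) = 1.58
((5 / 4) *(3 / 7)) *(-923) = -13845 / 28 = -494.46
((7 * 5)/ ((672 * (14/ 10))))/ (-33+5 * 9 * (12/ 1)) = 25/ 340704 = 0.00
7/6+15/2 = 26/3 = 8.67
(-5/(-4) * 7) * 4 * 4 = 140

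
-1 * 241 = -241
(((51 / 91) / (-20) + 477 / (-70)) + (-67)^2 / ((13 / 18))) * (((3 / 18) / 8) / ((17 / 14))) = 106.52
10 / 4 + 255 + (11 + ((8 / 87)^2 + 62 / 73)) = 297660269 / 1105074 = 269.36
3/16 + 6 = 99/16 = 6.19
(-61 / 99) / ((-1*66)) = 61 / 6534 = 0.01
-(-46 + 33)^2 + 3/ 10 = -1687/ 10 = -168.70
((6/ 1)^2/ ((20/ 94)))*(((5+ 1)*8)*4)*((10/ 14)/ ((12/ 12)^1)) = 162432/ 7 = 23204.57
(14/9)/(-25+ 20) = -14/45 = -0.31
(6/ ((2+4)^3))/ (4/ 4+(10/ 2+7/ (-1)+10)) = 1/ 324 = 0.00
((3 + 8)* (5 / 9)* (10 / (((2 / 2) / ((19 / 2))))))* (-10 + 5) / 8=-26125 / 72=-362.85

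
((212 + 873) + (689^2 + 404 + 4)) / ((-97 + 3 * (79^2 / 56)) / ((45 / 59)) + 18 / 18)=1200059280 / 786689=1525.46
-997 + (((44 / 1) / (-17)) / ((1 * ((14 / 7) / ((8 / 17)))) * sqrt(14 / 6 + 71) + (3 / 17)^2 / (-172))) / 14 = -68524569938106739 / 68730762223039 - 27179737904 * sqrt(165) / 68730762223039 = -997.01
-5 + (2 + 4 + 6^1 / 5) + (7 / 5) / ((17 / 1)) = 194 / 85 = 2.28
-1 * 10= -10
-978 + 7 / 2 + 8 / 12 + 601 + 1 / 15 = -11183 / 30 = -372.77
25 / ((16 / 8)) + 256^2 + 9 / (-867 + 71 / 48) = 5446424001 / 83090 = 65548.49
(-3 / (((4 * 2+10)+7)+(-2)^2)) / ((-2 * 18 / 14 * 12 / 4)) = 7 / 522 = 0.01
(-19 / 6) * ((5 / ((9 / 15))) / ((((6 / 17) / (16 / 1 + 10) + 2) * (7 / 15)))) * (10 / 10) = -104975 / 3738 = -28.08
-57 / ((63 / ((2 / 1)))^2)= -76 / 1323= -0.06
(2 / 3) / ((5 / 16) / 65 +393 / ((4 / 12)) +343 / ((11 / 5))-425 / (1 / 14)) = -4576 / 31677951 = -0.00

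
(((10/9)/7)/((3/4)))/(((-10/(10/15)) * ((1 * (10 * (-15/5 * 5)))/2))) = 8/42525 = 0.00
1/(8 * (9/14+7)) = 7/428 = 0.02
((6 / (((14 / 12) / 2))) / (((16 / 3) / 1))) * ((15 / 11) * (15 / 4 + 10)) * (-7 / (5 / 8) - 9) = -40905 / 56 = -730.45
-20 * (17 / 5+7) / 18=-104 / 9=-11.56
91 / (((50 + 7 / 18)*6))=0.30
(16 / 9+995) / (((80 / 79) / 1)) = 708709 / 720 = 984.32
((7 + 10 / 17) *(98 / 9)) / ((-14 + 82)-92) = -2107 / 612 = -3.44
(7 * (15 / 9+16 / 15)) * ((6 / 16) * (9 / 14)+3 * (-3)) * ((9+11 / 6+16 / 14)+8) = -3749491 / 1120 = -3347.76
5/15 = 1/3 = 0.33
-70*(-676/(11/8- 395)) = -120.22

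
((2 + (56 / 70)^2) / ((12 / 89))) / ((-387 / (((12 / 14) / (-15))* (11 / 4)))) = 10769 / 1354500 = 0.01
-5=-5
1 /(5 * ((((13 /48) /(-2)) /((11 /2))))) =-528 /65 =-8.12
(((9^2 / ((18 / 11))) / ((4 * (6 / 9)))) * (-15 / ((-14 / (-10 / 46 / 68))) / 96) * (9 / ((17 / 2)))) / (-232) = 66825 / 22107602944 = 0.00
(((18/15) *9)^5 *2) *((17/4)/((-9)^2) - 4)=-3625136208/3125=-1160043.59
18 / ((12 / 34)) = 51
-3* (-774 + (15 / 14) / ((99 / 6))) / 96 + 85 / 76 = 1184627 / 46816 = 25.30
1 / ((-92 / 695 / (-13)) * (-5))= -1807 / 92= -19.64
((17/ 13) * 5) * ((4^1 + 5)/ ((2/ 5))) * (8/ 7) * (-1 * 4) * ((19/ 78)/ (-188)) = 48450/ 55601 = 0.87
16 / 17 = 0.94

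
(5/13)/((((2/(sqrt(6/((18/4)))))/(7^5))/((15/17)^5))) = 21271359375*sqrt(3)/18458141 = 1996.03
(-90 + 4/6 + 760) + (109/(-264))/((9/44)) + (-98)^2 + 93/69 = 10274.00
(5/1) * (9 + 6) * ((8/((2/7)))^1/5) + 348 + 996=1764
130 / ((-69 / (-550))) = 71500 / 69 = 1036.23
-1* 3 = -3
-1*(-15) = 15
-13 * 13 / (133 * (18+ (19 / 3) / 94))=-47658 / 677635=-0.07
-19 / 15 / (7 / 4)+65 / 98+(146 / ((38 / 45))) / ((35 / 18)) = 88.86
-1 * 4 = -4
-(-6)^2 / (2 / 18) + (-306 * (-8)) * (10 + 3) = 31500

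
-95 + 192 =97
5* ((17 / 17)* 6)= 30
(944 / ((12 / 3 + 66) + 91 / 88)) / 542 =41536 / 1694021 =0.02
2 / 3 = 0.67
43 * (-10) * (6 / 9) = -860 / 3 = -286.67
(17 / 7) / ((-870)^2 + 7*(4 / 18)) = 153 / 47684798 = 0.00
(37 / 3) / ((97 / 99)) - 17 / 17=1124 / 97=11.59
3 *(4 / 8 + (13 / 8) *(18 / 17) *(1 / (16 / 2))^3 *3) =53277 / 34816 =1.53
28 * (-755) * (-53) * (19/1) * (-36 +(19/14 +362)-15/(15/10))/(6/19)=21393659615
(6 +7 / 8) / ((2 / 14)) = 385 / 8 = 48.12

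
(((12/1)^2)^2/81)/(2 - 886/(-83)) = 5312/263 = 20.20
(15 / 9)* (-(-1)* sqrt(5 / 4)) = 1.86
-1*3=-3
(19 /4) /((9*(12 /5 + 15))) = 95 /3132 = 0.03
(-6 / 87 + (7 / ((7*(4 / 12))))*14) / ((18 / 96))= 19456 / 87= 223.63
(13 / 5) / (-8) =-0.32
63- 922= -859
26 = 26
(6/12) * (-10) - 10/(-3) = -5/3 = -1.67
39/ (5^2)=39/ 25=1.56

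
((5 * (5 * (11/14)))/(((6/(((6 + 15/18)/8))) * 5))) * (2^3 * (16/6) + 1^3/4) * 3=83435/2304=36.21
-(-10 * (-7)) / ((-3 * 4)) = 35 / 6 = 5.83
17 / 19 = 0.89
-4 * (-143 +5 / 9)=5128 / 9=569.78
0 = 0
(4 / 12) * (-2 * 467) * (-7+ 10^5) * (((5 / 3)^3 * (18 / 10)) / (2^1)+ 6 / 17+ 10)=-23052619537 / 51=-452012147.78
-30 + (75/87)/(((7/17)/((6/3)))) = -25.81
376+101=477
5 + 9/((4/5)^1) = 65/4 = 16.25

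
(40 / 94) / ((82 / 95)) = 950 / 1927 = 0.49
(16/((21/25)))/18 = 200/189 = 1.06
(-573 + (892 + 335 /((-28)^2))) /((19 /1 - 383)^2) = 250431 /103876864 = 0.00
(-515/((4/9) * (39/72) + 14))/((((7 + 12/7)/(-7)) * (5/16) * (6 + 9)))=1453536/234545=6.20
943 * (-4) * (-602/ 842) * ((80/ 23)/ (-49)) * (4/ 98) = -1128320/ 144403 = -7.81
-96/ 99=-32/ 33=-0.97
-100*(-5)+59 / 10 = 5059 / 10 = 505.90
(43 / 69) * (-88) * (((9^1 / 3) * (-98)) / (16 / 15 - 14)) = -2781240 / 2231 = -1246.63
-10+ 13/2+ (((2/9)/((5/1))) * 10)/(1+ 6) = -433/126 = -3.44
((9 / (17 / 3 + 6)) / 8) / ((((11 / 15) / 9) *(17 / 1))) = 729 / 10472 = 0.07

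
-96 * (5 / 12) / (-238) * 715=14300 / 119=120.17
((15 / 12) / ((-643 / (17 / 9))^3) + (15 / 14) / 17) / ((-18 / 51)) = -5814086428855 / 32558900371704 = -0.18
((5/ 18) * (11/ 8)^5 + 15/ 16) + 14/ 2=5486983/ 589824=9.30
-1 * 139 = -139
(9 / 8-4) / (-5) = 23 / 40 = 0.58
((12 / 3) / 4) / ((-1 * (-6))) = 1 / 6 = 0.17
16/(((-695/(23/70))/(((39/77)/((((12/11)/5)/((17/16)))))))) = -5083/272440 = -0.02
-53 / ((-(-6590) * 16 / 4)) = -53 / 26360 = -0.00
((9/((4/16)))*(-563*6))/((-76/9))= 14400.95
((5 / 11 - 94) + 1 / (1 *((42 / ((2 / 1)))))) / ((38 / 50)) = -539950 / 4389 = -123.02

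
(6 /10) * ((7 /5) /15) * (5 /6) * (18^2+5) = 2303 /150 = 15.35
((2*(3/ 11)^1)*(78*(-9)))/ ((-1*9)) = 468/ 11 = 42.55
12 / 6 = 2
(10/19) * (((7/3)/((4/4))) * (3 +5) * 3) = 560/19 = 29.47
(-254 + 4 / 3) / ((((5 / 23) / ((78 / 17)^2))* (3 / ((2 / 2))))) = -11785384 / 1445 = -8155.98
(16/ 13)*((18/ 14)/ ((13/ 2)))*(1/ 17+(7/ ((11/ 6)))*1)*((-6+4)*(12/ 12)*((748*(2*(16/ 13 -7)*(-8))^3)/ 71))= -2886451200000000/ 184532621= -15641956.33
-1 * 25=-25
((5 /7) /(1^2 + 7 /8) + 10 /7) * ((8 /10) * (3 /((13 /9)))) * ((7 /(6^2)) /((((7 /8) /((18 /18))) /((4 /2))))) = 608 /455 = 1.34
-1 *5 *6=-30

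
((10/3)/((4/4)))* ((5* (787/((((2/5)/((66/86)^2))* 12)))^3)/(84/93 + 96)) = 752895208021628615625/4861279897394176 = 154875.92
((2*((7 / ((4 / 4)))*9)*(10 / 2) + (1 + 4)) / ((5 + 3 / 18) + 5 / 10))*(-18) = -34290 / 17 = -2017.06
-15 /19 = -0.79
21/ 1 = 21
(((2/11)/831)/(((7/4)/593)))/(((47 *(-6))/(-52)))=123344/9022167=0.01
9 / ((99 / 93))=93 / 11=8.45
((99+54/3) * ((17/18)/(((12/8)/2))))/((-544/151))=-1963/48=-40.90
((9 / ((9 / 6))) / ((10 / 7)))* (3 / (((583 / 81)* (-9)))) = -567 / 2915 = -0.19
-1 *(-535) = 535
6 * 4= 24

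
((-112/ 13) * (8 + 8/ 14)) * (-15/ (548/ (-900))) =-3240000/ 1781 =-1819.20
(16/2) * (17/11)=12.36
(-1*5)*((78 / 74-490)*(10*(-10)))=-9045500 / 37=-244472.97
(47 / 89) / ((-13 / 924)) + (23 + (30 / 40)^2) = -258659 / 18512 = -13.97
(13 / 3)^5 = 371293 / 243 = 1527.95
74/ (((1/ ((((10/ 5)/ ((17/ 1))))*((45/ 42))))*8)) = 555/ 476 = 1.17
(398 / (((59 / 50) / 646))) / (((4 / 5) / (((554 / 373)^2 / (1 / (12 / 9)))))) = 19727639732000 / 24625833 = 801095.33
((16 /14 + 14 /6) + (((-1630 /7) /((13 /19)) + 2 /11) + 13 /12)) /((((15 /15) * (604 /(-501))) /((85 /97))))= 57221279965 /234586352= 243.92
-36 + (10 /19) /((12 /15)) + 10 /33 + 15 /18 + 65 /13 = -6104 /209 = -29.21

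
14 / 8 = 7 / 4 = 1.75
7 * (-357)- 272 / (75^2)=-14057147 / 5625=-2499.05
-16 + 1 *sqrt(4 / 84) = -16 + sqrt(21) / 21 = -15.78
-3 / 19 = -0.16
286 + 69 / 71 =20375 / 71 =286.97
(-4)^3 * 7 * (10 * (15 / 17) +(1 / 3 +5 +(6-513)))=11260480 / 51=220793.73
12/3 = 4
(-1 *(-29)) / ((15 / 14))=406 / 15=27.07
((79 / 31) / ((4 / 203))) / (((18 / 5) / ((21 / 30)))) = 112259 / 4464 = 25.15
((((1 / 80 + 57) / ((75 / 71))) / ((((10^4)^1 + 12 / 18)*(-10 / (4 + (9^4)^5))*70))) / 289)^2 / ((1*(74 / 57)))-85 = 35340449291422690015589924006420701283506589094217 / 436158038830253734400000000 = 81026706251255570267291.88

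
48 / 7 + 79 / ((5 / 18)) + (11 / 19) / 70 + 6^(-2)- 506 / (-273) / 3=10094283 / 34580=291.91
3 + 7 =10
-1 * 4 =-4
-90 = -90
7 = 7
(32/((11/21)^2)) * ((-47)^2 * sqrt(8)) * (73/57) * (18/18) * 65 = 98611880640 * sqrt(2)/2299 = 60660399.74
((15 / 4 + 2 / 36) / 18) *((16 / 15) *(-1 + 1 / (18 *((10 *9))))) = -221803 / 984150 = -0.23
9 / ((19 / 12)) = 108 / 19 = 5.68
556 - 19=537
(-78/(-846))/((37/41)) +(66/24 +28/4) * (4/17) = 212524/88689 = 2.40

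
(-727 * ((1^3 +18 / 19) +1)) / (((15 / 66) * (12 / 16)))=-3582656 / 285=-12570.72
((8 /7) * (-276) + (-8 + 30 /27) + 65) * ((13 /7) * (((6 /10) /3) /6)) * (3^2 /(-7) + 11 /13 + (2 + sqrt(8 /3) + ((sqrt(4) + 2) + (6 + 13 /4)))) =-9710389 /41160 -210743 * sqrt(6) /19845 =-261.93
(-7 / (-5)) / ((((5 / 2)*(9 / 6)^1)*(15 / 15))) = 28 / 75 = 0.37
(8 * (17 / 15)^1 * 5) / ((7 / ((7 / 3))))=136 / 9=15.11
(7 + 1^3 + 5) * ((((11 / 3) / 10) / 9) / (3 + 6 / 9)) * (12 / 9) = 26 / 135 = 0.19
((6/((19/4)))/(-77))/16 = -3/2926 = -0.00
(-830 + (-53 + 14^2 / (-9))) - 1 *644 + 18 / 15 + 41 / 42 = -974359 / 630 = -1546.60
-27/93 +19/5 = 544/155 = 3.51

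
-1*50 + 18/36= -99/2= -49.50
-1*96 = -96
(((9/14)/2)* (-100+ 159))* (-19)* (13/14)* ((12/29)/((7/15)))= -5902065/19894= -296.68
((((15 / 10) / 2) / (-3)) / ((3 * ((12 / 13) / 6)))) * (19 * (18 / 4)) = -741 / 16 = -46.31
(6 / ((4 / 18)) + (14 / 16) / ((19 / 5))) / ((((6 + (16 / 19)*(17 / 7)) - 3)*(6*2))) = 28973 / 64416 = 0.45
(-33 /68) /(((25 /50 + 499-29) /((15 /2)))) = -495 /63988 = -0.01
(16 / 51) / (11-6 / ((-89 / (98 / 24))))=2848 / 102357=0.03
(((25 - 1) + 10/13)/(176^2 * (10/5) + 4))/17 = 161/6846138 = 0.00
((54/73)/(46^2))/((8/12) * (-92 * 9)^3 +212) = -27/29228601476504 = -0.00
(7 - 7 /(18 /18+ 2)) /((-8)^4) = 7 /6144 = 0.00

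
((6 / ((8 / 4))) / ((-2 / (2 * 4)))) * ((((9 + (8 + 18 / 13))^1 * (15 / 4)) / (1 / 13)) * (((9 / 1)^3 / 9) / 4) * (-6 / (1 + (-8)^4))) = 318.95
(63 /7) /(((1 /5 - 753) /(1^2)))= -45 /3764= -0.01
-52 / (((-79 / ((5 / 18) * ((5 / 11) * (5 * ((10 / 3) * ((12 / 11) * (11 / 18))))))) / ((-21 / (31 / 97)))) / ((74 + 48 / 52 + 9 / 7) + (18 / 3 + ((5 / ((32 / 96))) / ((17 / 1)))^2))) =-1058504740000 / 210205017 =-5035.58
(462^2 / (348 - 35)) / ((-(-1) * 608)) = 53361 / 47576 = 1.12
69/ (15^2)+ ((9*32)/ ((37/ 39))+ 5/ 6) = 563709/ 1850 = 304.71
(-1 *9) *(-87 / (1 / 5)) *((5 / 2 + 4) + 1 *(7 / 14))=27405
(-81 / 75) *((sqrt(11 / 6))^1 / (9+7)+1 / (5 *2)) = -27 / 250 - 9 *sqrt(66) / 800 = -0.20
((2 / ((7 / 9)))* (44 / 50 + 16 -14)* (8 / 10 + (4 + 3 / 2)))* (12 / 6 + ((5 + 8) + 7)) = 128304 / 125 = 1026.43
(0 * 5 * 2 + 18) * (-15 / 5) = -54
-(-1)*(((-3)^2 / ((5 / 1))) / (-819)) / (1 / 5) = -1 / 91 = -0.01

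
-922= -922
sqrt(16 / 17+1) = sqrt(561) / 17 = 1.39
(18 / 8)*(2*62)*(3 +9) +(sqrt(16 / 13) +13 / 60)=4*sqrt(13) / 13 +200893 / 60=3349.33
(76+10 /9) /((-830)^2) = 347 /3100050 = 0.00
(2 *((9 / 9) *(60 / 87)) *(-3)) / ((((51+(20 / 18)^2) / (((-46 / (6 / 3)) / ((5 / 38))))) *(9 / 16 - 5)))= -27184896 / 8711629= -3.12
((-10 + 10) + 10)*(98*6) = 5880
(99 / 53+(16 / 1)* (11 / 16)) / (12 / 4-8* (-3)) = 682 / 1431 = 0.48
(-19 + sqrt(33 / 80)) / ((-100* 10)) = 19 / 1000 - sqrt(165) / 20000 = 0.02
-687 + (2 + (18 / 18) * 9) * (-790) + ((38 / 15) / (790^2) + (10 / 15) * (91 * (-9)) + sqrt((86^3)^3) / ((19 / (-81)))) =-4430766096 * sqrt(86) / 19 - 46447082231 / 4680750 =-2162601208.11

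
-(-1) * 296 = 296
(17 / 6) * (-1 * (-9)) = 51 / 2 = 25.50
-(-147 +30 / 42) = 1024 / 7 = 146.29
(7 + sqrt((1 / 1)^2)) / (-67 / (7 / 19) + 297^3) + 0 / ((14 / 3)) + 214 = 19622220494 / 91692619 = 214.00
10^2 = 100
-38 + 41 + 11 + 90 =104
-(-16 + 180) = -164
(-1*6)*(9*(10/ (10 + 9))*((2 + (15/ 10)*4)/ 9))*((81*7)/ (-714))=6480/ 323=20.06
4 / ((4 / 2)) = 2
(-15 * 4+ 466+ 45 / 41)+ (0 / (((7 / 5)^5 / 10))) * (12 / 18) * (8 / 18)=407.10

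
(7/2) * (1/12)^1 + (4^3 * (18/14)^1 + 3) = 14377/168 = 85.58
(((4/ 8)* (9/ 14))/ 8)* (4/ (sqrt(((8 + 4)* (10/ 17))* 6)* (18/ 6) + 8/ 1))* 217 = -4743/ 5392 + 2511* sqrt(85)/ 10784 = 1.27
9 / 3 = 3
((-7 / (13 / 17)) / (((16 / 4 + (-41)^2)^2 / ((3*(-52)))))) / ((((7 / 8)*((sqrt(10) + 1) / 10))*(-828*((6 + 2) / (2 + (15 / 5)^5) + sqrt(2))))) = -13328 / (7836261*(1 + sqrt(10))*(8 + 245*sqrt(2))) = -0.00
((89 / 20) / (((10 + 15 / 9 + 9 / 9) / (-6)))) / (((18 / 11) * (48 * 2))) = -979 / 72960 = -0.01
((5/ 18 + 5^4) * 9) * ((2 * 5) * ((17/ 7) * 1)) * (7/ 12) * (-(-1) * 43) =41137025/ 12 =3428085.42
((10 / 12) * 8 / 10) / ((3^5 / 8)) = 16 / 729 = 0.02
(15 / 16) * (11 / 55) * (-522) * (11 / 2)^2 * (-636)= 15064137 / 8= 1883017.12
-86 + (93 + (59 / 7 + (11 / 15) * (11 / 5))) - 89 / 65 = 106966 / 6825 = 15.67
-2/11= -0.18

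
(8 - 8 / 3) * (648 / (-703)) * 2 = -6912 / 703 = -9.83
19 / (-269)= -19 / 269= -0.07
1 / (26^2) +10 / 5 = 1353 / 676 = 2.00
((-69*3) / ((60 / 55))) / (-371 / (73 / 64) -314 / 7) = 387849 / 756520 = 0.51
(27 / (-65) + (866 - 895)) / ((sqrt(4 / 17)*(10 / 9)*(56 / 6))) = -5.85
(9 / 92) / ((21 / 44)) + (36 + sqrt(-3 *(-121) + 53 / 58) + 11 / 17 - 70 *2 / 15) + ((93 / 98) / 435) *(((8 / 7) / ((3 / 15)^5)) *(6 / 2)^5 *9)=17086.15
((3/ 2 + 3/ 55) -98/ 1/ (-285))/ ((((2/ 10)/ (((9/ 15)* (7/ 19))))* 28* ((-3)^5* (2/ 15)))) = -11903/ 5146416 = -0.00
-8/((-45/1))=8/45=0.18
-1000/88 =-125/11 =-11.36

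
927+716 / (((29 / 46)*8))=31000 / 29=1068.97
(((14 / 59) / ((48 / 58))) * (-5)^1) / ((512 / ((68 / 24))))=-17255 / 2174976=-0.01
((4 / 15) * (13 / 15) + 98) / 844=0.12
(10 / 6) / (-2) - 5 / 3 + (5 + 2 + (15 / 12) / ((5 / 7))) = 25 / 4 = 6.25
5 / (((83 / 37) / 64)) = 11840 / 83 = 142.65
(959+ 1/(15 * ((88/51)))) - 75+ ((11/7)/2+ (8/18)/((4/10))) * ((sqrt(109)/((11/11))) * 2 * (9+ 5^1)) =478 * sqrt(109)/9+ 388977/440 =1438.53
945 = 945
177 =177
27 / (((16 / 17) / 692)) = 19851.75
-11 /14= -0.79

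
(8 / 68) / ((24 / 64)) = 16 / 51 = 0.31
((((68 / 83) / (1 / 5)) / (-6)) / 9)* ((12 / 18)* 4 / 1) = -1360 / 6723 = -0.20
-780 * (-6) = 4680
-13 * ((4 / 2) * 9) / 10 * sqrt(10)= -117 * sqrt(10) / 5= -74.00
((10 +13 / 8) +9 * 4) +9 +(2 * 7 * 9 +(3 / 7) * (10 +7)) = 10635 / 56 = 189.91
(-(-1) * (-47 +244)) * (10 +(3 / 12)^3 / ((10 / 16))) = 78997 / 40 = 1974.92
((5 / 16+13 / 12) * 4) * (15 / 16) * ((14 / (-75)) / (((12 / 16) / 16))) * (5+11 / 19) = -99428 / 855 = -116.29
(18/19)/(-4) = -9/38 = -0.24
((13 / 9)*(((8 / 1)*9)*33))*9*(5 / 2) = 77220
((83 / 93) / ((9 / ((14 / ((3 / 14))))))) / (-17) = -0.38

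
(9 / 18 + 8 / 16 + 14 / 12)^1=13 / 6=2.17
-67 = -67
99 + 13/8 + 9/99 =8863/88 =100.72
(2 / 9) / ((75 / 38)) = 76 / 675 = 0.11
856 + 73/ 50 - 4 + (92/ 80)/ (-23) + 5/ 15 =256123/ 300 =853.74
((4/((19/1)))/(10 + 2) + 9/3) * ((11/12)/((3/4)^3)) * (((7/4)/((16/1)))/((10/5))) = 0.36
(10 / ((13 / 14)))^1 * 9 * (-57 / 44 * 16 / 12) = -167.41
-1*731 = -731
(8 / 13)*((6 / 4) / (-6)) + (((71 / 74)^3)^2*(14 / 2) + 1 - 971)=-2059315128262901 / 2134684372288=-964.69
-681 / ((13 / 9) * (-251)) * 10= 61290 / 3263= 18.78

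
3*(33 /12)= 33 /4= 8.25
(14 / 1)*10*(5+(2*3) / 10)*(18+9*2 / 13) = 197568 / 13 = 15197.54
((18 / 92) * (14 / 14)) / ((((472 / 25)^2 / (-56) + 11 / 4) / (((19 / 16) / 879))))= -83125 / 1136950168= -0.00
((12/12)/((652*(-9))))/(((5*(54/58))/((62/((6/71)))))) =-63829/2376540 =-0.03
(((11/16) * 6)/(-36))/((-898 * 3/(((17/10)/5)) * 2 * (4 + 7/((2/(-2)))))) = -187/77587200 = -0.00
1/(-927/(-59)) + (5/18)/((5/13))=1457/1854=0.79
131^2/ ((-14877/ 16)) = -274576/ 14877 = -18.46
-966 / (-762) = 161 / 127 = 1.27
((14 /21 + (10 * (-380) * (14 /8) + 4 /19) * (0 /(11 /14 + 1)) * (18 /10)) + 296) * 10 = 8900 /3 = 2966.67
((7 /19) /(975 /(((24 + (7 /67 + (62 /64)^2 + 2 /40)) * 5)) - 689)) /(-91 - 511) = 8607887 /9581680154462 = 0.00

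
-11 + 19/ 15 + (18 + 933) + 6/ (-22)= 155264/ 165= 940.99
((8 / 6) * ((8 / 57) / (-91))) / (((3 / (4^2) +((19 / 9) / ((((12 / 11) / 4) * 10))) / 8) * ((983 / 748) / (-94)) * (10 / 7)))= 26999808 / 74539907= 0.36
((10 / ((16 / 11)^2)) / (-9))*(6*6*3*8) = -1815 / 4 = -453.75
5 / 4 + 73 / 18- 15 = -349 / 36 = -9.69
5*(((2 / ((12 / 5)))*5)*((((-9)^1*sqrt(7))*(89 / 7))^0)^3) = 125 / 6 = 20.83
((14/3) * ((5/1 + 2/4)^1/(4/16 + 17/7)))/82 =1078/9225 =0.12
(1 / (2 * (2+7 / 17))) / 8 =17 / 656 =0.03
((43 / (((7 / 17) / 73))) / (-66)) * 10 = -266815 / 231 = -1155.04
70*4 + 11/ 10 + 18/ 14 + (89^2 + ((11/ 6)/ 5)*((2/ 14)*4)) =344551/ 42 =8203.60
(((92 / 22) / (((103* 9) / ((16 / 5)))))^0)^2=1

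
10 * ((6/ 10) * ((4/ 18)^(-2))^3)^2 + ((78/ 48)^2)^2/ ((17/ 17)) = 5083731799463/ 20480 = 248229091.77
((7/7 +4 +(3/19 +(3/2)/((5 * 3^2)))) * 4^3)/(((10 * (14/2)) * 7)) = 47344/69825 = 0.68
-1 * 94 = -94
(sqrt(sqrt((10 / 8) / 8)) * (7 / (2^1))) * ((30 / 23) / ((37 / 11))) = 1155 * 2^(3 / 4) * 5^(1 / 4) / 3404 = 0.85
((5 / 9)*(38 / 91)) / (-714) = -95 / 292383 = -0.00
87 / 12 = 29 / 4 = 7.25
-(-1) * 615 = 615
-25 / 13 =-1.92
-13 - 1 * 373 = -386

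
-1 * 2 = -2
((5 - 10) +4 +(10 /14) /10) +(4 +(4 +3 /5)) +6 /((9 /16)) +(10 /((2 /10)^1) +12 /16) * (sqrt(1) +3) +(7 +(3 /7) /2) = 23998 /105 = 228.55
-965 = -965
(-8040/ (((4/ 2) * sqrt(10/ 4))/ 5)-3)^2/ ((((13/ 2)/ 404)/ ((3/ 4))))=14616720 * sqrt(10)/ 13 + 97932029454/ 13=7536788583.16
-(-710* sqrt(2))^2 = -1008200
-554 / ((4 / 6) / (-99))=82269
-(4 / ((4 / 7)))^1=-7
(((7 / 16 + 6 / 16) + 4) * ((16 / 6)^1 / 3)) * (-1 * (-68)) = 2618 / 9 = 290.89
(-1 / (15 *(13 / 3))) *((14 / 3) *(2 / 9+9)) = -1162 / 1755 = -0.66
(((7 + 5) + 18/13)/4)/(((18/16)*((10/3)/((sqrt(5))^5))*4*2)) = 145*sqrt(5)/52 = 6.24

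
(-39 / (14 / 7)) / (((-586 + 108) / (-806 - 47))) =-33267 / 956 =-34.80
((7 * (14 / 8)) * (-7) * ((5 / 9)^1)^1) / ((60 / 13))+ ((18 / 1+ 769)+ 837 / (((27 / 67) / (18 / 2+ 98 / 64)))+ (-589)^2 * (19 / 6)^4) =90480892301 / 2592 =34907751.66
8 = 8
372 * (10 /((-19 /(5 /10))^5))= -465 /9904396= -0.00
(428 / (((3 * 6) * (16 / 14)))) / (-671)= -749 / 24156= -0.03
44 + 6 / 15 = 222 / 5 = 44.40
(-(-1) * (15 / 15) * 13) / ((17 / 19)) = 14.53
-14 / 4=-3.50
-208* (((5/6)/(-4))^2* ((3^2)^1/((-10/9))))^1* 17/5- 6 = 1941/8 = 242.62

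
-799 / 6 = -133.17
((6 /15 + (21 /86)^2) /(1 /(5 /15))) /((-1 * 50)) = -16997 /5547000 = -0.00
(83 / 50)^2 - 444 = -441.24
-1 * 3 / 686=-3 / 686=-0.00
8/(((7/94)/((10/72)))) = 940/63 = 14.92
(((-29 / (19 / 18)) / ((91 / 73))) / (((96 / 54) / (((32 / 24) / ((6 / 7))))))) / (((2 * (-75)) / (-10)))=-6351 / 4940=-1.29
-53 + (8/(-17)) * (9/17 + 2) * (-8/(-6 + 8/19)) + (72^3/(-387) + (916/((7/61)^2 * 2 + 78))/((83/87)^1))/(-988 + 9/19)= -53.74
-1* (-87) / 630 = 29 / 210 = 0.14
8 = 8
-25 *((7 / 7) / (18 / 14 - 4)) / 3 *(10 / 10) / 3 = 175 / 171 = 1.02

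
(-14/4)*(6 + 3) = -63/2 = -31.50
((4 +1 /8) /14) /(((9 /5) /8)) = 55 /42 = 1.31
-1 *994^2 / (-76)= 247009 / 19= 13000.47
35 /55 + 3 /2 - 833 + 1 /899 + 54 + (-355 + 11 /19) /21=-894819295 /1127346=-793.74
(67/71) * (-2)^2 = 268/71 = 3.77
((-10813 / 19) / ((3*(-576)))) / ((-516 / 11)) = -118943 / 16941312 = -0.01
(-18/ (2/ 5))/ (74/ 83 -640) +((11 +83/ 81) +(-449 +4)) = -206674859/ 477414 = -432.90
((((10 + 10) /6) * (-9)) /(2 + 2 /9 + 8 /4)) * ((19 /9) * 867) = -13005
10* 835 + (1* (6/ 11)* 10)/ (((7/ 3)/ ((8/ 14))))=4501370/ 539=8351.34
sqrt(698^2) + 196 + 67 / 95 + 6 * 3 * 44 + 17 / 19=8438 / 5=1687.60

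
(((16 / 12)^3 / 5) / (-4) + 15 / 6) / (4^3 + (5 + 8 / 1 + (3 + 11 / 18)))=643 / 21765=0.03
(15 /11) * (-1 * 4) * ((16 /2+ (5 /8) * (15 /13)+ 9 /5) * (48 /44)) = -98478 /1573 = -62.61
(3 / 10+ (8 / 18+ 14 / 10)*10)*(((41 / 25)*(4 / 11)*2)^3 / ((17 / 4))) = 119060200448 / 15909609375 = 7.48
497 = 497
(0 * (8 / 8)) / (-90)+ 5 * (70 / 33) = 350 / 33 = 10.61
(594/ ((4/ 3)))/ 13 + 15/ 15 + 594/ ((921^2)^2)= 24436786377323/ 692864172078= 35.27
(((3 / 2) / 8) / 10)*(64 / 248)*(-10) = -3 / 62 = -0.05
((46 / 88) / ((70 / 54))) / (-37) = -621 / 56980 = -0.01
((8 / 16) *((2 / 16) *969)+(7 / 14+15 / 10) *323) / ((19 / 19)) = 11305 / 16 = 706.56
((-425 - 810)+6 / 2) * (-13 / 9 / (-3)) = -16016 / 27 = -593.19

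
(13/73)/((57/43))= 559/4161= 0.13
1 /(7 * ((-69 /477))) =-159 /161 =-0.99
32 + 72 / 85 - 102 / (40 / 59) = -7997 / 68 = -117.60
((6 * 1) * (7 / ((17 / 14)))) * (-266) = -156408 / 17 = -9200.47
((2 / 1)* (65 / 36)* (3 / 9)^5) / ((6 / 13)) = 845 / 26244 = 0.03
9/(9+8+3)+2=49/20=2.45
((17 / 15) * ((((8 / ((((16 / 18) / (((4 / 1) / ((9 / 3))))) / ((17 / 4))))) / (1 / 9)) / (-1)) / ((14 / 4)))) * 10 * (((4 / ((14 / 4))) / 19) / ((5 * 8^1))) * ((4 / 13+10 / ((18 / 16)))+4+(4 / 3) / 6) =-362984 / 12103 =-29.99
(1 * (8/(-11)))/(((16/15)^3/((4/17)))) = -3375/23936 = -0.14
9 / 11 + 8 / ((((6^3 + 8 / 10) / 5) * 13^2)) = 412741 / 503789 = 0.82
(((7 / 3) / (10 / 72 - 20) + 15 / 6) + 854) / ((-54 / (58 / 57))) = -11838061 / 733590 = -16.14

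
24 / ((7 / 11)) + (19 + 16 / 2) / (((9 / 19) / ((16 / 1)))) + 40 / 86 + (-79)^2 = 2164545 / 301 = 7191.18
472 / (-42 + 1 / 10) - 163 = -73017 / 419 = -174.26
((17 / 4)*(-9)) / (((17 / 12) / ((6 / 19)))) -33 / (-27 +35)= -1923 / 152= -12.65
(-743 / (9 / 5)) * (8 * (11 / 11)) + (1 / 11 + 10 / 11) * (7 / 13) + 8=-385361 / 117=-3293.68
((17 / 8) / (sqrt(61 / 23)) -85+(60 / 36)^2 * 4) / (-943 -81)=665 / 9216 -17 * sqrt(1403) / 499712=0.07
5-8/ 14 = 31/ 7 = 4.43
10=10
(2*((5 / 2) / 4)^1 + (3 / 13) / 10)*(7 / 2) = 2317 / 520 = 4.46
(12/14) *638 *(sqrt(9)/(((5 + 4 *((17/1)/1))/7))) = 157.32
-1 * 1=-1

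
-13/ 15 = -0.87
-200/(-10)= 20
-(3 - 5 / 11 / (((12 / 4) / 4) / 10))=101 / 33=3.06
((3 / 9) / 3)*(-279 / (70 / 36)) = -558 / 35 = -15.94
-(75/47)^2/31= -5625/68479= -0.08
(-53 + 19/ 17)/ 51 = -1.02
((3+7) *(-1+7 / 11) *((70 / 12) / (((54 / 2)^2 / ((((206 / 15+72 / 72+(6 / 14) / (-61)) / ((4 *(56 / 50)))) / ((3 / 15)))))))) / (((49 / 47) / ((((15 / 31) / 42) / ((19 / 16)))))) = -27707087500 / 6225869493459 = -0.00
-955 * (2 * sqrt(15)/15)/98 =-191 * sqrt(15)/147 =-5.03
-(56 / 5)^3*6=-1053696 / 125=-8429.57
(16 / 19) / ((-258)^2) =4 / 316179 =0.00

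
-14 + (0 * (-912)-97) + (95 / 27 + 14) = -2524 / 27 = -93.48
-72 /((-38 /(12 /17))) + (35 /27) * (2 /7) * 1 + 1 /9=15863 /8721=1.82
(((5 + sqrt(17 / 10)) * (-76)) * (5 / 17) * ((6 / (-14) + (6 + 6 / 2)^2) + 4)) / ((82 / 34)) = -4941.16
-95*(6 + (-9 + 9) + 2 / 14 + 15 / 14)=-9595 / 14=-685.36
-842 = -842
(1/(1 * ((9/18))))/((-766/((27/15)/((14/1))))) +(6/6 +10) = 294901/26810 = 11.00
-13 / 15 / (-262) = 13 / 3930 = 0.00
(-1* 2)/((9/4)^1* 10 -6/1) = -4/33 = -0.12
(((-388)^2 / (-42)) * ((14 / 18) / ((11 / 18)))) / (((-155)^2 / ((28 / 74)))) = -2107616 / 29334525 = -0.07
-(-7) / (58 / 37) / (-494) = -0.01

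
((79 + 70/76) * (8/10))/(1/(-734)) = -4458316/95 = -46929.64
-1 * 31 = -31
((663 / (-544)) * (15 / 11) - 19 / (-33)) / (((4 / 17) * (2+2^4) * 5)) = -19499 / 380160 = -0.05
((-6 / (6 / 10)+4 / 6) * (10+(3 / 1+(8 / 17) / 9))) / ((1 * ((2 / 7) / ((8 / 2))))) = -782824 / 459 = -1705.50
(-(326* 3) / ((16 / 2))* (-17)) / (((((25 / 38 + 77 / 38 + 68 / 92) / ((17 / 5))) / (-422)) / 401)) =-307373233191 / 880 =-349287764.99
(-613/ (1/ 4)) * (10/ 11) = -24520/ 11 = -2229.09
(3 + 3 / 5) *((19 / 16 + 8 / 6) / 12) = 121 / 160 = 0.76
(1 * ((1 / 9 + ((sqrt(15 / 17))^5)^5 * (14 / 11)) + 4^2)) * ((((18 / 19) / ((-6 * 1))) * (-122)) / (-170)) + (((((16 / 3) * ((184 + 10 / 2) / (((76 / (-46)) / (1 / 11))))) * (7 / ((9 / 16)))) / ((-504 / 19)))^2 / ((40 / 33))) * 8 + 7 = 2145837578 / 479655 -66482023535156250 * sqrt(255) / 35190965750914794161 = 4473.68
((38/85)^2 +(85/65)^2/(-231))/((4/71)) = 3854184661/1128227100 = 3.42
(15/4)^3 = 3375/64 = 52.73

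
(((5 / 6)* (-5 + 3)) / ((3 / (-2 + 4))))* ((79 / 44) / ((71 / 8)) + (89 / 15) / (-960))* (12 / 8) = -0.33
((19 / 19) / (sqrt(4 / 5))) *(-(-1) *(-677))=-677 *sqrt(5) / 2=-756.91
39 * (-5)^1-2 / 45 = -8777 / 45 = -195.04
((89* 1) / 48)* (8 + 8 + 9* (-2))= -89 / 24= -3.71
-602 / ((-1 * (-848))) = -301 / 424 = -0.71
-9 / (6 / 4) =-6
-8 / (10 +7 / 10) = -80 / 107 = -0.75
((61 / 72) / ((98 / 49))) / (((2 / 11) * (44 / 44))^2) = 7381 / 576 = 12.81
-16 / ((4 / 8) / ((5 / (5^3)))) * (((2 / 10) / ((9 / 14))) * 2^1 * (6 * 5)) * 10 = -238.93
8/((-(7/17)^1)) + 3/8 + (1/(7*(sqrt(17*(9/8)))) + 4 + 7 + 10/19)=-8009/1064 + 2*sqrt(34)/357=-7.49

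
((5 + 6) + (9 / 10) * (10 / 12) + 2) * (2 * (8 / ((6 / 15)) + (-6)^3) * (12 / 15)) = -4312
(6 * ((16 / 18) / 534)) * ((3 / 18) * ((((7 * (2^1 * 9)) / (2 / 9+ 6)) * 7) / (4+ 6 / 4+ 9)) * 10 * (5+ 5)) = 4200 / 2581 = 1.63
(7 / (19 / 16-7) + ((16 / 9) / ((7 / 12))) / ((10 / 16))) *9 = 35856 / 1085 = 33.05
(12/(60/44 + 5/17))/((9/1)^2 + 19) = 561/7750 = 0.07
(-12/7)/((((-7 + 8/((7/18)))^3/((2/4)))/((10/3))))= -196/171475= -0.00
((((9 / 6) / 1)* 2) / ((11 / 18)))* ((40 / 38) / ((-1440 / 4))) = -3 / 209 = -0.01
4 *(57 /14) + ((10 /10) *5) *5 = 289 /7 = 41.29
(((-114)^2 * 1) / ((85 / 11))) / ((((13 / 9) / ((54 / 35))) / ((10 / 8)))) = 17369154 / 7735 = 2245.53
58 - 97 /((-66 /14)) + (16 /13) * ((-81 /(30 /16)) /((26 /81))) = -2427859 /27885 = -87.07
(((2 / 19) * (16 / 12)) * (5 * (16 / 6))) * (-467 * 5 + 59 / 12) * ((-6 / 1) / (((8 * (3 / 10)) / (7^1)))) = 39145400 / 513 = 76306.82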